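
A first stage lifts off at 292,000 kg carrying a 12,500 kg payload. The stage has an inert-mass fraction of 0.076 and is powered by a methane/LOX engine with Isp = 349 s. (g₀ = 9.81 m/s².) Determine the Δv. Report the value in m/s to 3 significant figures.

Δv ≈ 7390 m/s

Stage wet mass = m₀ − payload = 292,000 − 12,500 = 279,500 kg.
Stage dry mass = ε × stage wet mass = 0.076 × 279,500 = 21,242 kg.
Burnout mass m_f = stage dry + payload = 21,242 + 12,500 = 33,742 kg.
v_e = Isp · g₀ = 349 × 9.81 = 3423.7 m/s.
Δv = v_e · ln(292,000/33,742) = 3423.7 × ln(8.654) = 3423.7 × 2.1580 ≈ 7388 m/s.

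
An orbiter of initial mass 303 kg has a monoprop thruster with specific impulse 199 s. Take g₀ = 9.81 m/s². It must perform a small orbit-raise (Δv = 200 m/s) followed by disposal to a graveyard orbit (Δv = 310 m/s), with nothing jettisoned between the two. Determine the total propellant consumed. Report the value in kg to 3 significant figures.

v_e = Isp · g₀ = 199 × 9.81 = 1952.2 m/s.
After the first burn: m = 303 × exp(−200/1952.2) = 303 × 0.90262 = 273.494 kg.
After the second burn: m = 273.494 × exp(−310/1952.2) = 273.494 × 0.85317 = 233.337 kg.
Total propellant = m₀ − m_final = 303 − 233.337 = 69.663 kg.

total propellant consumed ≈ 69.7 kg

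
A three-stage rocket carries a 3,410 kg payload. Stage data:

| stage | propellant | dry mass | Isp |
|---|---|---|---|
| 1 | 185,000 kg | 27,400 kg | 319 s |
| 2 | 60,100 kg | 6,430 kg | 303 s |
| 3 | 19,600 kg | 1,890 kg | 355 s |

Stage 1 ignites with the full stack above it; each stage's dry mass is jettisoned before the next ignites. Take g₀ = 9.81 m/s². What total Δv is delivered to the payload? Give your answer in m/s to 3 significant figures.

Δv ≈ 11500 m/s

Ignition mass of stage 1 = 185,000+27,400 + 60,100+6,430 + 19,600+1,890 + 3,410 = 303,830 kg.
Stage 1: m₀ = 303,830 kg, m_f = 303,830 − 185,000 = 118,830 kg; Δv = 319×9.81×ln(2.557) = 3129.4×0.9388 ≈ 2938 m/s.
Stage 2: m₀ = 91,430 kg, m_f = 91,430 − 60,100 = 31,330 kg; Δv = 303×9.81×ln(2.918) = 2972.4×1.0710 ≈ 3183 m/s.
Stage 3: m₀ = 24,900 kg, m_f = 24,900 − 19,600 = 5,300 kg; Δv = 355×9.81×ln(4.698) = 3482.6×1.5472 ≈ 5388 m/s.
Total Δv = 2938 + 3183 + 5388 = 11509 m/s.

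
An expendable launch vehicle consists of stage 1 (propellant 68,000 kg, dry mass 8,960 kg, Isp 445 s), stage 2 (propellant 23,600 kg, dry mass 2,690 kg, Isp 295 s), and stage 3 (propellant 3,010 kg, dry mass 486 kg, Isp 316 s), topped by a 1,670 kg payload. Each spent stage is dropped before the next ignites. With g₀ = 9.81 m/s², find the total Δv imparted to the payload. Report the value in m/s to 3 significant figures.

Ignition mass of stage 1 = 68,000+8,960 + 23,600+2,690 + 3,010+486 + 1,670 = 108,416 kg.
Stage 1: m₀ = 108,416 kg, m_f = 108,416 − 68,000 = 40,416 kg; Δv = 445×9.81×ln(2.683) = 4365.4×0.9867 ≈ 4308 m/s.
Stage 2: m₀ = 31,456 kg, m_f = 31,456 − 23,600 = 7,856 kg; Δv = 295×9.81×ln(4.004) = 2894.0×1.3873 ≈ 4015 m/s.
Stage 3: m₀ = 5,166 kg, m_f = 5,166 − 3,010 = 2,156 kg; Δv = 316×9.81×ln(2.396) = 3100.0×0.8738 ≈ 2709 m/s.
Total Δv = 4308 + 4015 + 2709 = 11032 m/s.

Δv ≈ 11000 m/s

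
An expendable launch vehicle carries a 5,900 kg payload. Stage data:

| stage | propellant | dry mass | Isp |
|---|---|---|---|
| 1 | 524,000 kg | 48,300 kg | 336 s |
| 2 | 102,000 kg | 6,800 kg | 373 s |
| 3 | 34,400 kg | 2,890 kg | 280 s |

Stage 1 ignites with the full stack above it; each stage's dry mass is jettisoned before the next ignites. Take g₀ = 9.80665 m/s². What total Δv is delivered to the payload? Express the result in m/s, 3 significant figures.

Δv ≈ 12700 m/s

Ignition mass of stage 1 = 524,000+48,300 + 102,000+6,800 + 34,400+2,890 + 5,900 = 724,290 kg.
Stage 1: m₀ = 724,290 kg, m_f = 724,290 − 524,000 = 200,290 kg; Δv = 336×9.80665×ln(3.616) = 3295.0×1.2854 ≈ 4236 m/s.
Stage 2: m₀ = 151,990 kg, m_f = 151,990 − 102,000 = 49,990 kg; Δv = 373×9.80665×ln(3.04) = 3657.9×1.1120 ≈ 4068 m/s.
Stage 3: m₀ = 43,190 kg, m_f = 43,190 − 34,400 = 8,790 kg; Δv = 280×9.80665×ln(4.914) = 2745.9×1.5920 ≈ 4371 m/s.
Total Δv = 4236 + 4068 + 4371 = 12675 m/s.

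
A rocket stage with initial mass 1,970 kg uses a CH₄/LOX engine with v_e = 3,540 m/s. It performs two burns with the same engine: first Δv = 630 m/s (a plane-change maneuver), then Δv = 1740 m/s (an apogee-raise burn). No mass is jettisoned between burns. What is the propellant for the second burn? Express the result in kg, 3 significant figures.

After the first burn: m = 1970 × exp(−630/3540.0) = 1970 × 0.83697 = 1,648.83 kg.
After the second burn: m = 1,648.83 × exp(−1740/3540.0) = 1,648.83 × 0.61169 = 1,008.57 kg.
Second-burn propellant = 1,648.83 − 1,008.57 = 640.26 kg.

propellant for the second burn ≈ 640 kg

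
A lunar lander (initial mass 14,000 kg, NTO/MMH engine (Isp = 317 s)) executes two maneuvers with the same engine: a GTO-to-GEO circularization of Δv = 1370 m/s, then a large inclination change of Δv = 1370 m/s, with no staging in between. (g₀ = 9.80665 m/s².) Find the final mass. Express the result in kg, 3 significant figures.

final mass ≈ 5800 kg

v_e = Isp · g₀ = 317 × 9.80665 = 3108.7 m/s.
After the first burn: m = 14000 × exp(−1370/3108.7) = 14000 × 0.64359 = 9,010.26 kg.
After the second burn: m = 9,010.26 × exp(−1370/3108.7) = 9,010.26 × 0.64359 = 5,798.91 kg.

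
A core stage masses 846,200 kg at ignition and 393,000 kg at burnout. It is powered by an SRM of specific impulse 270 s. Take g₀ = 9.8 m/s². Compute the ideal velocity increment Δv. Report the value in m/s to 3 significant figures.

Δv ≈ 2030 m/s

v_e = Isp · g₀ = 270 × 9.8 = 2646.0 m/s.
From the ideal rocket equation, Δv = v_e · ln(m₀/m_f) = 2646.0 × ln(2.153) = 2646.0 × 0.7669 ≈ 2029.3 m/s.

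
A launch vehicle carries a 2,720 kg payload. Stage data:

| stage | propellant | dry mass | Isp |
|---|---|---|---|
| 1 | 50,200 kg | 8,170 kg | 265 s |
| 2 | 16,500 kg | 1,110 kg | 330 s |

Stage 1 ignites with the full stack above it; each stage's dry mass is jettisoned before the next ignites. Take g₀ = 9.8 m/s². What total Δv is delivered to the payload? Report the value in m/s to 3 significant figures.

Δv ≈ 8040 m/s

Ignition mass of stage 1 = 50,200+8,170 + 16,500+1,110 + 2,720 = 78,700 kg.
Stage 1: m₀ = 78,700 kg, m_f = 78,700 − 50,200 = 28,500 kg; Δv = 265×9.8×ln(2.761) = 2597.0×1.0157 ≈ 2638 m/s.
Stage 2: m₀ = 20,330 kg, m_f = 20,330 − 16,500 = 3,830 kg; Δv = 330×9.8×ln(5.308) = 3234.0×1.6692 ≈ 5398 m/s.
Total Δv = 2638 + 5398 = 8036 m/s.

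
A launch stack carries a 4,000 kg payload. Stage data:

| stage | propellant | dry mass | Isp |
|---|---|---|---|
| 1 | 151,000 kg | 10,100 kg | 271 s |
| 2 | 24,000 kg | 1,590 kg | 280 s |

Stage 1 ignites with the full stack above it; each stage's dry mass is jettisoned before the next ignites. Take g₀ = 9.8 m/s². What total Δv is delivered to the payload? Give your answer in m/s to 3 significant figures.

Δv ≈ 8740 m/s

Ignition mass of stage 1 = 151,000+10,100 + 24,000+1,590 + 4,000 = 190,690 kg.
Stage 1: m₀ = 190,690 kg, m_f = 190,690 − 151,000 = 39,690 kg; Δv = 271×9.8×ln(4.804) = 2655.8×1.5695 ≈ 4168 m/s.
Stage 2: m₀ = 29,590 kg, m_f = 29,590 − 24,000 = 5,590 kg; Δv = 280×9.8×ln(5.293) = 2744.0×1.6665 ≈ 4573 m/s.
Total Δv = 4168 + 4573 = 8741 m/s.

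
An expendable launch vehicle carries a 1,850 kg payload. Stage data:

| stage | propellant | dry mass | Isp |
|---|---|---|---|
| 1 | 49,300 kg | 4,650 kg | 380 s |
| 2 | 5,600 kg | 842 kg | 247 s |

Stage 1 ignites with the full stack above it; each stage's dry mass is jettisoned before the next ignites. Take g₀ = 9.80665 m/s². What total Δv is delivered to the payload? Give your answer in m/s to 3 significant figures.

Ignition mass of stage 1 = 49,300+4,650 + 5,600+842 + 1,850 = 62,242 kg.
Stage 1: m₀ = 62,242 kg, m_f = 62,242 − 49,300 = 12,942 kg; Δv = 380×9.80665×ln(4.809) = 3726.5×1.5706 ≈ 5853 m/s.
Stage 2: m₀ = 8,292 kg, m_f = 8,292 − 5,600 = 2,692 kg; Δv = 247×9.80665×ln(3.08) = 2422.2×1.1250 ≈ 2725 m/s.
Total Δv = 5853 + 2725 = 8578 m/s.

Δv ≈ 8580 m/s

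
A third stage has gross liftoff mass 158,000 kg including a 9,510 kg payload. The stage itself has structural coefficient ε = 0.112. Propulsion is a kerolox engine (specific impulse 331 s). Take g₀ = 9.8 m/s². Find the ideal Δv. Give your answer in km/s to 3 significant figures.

Δv ≈ 5.84 km/s

Stage wet mass = m₀ − payload = 158,000 − 9,510 = 148,490 kg.
Stage dry mass = ε × stage wet mass = 0.112 × 148,490 = 16,630.9 kg.
Burnout mass m_f = stage dry + payload = 16,630.9 + 9,510 = 26,140.9 kg.
v_e = Isp · g₀ = 331 × 9.8 = 3243.8 m/s.
Δv = v_e · ln(158,000/26,140.9) = 3243.8 × ln(6.044) = 3243.8 × 1.7991 ≈ 5836 m/s.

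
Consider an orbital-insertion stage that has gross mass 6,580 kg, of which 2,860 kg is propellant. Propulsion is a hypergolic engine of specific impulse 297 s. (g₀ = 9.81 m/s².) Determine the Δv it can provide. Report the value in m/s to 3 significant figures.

v_e = Isp · g₀ = 297 × 9.81 = 2913.6 m/s.
m_f = m₀ − m_prop = 6,580 − 2,860 = 3,720 kg.
Δv = v_e · ln(m₀/m_f) = 2913.6 × ln(1.769) = 2913.6 × 0.5703 ≈ 1661.6 m/s.

Δv ≈ 1660 m/s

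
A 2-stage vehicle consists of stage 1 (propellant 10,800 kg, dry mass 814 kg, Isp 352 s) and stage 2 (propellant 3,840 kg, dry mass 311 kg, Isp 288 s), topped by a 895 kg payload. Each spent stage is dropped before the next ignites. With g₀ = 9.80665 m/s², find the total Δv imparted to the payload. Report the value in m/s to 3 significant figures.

Ignition mass of stage 1 = 10,800+814 + 3,840+311 + 895 = 16,660 kg.
Stage 1: m₀ = 16,660 kg, m_f = 16,660 − 10,800 = 5,860 kg; Δv = 352×9.80665×ln(2.843) = 3451.9×1.0449 ≈ 3607 m/s.
Stage 2: m₀ = 5,046 kg, m_f = 5,046 − 3,840 = 1,206 kg; Δv = 288×9.80665×ln(4.184) = 2824.3×1.4313 ≈ 4042 m/s.
Total Δv = 3607 + 4042 = 7649 m/s.

Δv ≈ 7650 m/s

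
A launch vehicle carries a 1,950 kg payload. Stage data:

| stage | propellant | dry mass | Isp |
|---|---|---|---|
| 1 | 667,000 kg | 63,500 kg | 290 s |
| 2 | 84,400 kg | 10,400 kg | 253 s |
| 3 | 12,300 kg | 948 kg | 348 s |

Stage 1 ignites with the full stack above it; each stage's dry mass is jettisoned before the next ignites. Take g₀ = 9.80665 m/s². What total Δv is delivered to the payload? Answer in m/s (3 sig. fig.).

Ignition mass of stage 1 = 667,000+63,500 + 84,400+10,400 + 12,300+948 + 1,950 = 840,498 kg.
Stage 1: m₀ = 840,498 kg, m_f = 840,498 − 667,000 = 173,498 kg; Δv = 290×9.80665×ln(4.844) = 2843.9×1.5778 ≈ 4487 m/s.
Stage 2: m₀ = 109,998 kg, m_f = 109,998 − 84,400 = 25,598 kg; Δv = 253×9.80665×ln(4.297) = 2481.1×1.4579 ≈ 3617 m/s.
Stage 3: m₀ = 15,198 kg, m_f = 15,198 − 12,300 = 2,898 kg; Δv = 348×9.80665×ln(5.244) = 3412.7×1.6571 ≈ 5655 m/s.
Total Δv = 4487 + 3617 + 5655 = 13759 m/s.

Δv ≈ 13800 m/s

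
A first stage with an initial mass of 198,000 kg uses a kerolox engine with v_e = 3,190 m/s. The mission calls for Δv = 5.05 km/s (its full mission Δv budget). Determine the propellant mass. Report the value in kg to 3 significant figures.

propellant mass ≈ 157000 kg

Using Δv = v_e ln(m₀/m_f): m₀/m_f = exp(Δv / v_e) = exp(5050 / 3190.0) = exp(1.5831) = 4.8699.
m_f = 198,000 / 4.8699 = 40,657.9 kg, so propellant = m₀ − m_f = 198,000 − 40,657.9 = 157,342.1 kg.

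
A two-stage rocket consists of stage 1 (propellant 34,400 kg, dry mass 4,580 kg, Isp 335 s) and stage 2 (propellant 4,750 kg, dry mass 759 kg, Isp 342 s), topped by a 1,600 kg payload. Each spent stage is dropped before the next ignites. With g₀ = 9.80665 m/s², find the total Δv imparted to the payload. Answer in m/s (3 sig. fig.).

Δv ≈ 8210 m/s

Ignition mass of stage 1 = 34,400+4,580 + 4,750+759 + 1,600 = 46,089 kg.
Stage 1: m₀ = 46,089 kg, m_f = 46,089 − 34,400 = 11,689 kg; Δv = 335×9.80665×ln(3.943) = 3285.2×1.3719 ≈ 4507 m/s.
Stage 2: m₀ = 7,109 kg, m_f = 7,109 − 4,750 = 2,359 kg; Δv = 342×9.80665×ln(3.014) = 3353.9×1.1031 ≈ 3700 m/s.
Total Δv = 4507 + 3700 = 8207 m/s.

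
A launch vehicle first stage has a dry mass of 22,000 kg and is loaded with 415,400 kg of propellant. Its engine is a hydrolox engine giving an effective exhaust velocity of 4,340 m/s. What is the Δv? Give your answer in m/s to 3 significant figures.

m₀ = m_dry + m_prop = 22,000 + 415,400 = 437,400 kg.
Δv = v_e · ln(m₀/m_f) = 4340.0 × ln(19.88) = 4340.0 × 2.9898 ≈ 12975.8 m/s.

Δv ≈ 13000 m/s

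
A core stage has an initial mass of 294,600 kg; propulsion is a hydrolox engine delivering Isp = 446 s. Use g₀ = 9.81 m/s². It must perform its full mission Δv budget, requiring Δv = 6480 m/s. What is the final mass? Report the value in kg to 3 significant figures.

final mass ≈ 67000 kg

v_e = Isp · g₀ = 446 × 9.81 = 4375.3 m/s.
Rocket equation: m₀/m_f = exp(Δv / v_e) = exp(6480 / 4375.3) = exp(1.4811) = 4.3976.
m_f = m₀ / 4.3976 = 294,600 / 4.3976 = 66,991.1 kg.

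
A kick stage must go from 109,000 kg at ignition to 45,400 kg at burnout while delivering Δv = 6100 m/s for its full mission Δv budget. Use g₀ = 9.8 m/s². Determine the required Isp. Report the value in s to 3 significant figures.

Isp ≈ 711 s

ln(m₀/m_f) = ln(109000/45400) = ln(2.401) = 0.8758.
Rocket equation: v_e = Δv / ln(m₀/m_f) = 6100 / 0.8758 = 6964.8 m/s.
Isp = v_e / g₀ = 6964.8 / 9.8 = 710.7 s.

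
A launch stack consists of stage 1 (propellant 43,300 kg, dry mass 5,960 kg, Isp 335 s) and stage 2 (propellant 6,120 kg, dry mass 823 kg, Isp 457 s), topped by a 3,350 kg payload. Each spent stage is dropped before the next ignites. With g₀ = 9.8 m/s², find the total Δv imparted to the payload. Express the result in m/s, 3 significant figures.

Δv ≈ 8310 m/s

Ignition mass of stage 1 = 43,300+5,960 + 6,120+823 + 3,350 = 59,553 kg.
Stage 1: m₀ = 59,553 kg, m_f = 59,553 − 43,300 = 16,253 kg; Δv = 335×9.8×ln(3.664) = 3283.0×1.2986 ≈ 4263 m/s.
Stage 2: m₀ = 10,293 kg, m_f = 10,293 − 6,120 = 4,173 kg; Δv = 457×9.8×ln(2.467) = 4478.6×0.9028 ≈ 4043 m/s.
Total Δv = 4263 + 4043 = 8306 m/s.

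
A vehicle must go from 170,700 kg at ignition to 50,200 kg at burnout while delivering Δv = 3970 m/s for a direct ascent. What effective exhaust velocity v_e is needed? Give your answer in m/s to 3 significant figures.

v_e ≈ 3240 m/s

ln(m₀/m_f) = ln(170700/50200) = ln(3.4) = 1.2239.
By the Tsiolkovsky rocket equation, v_e = Δv / ln(m₀/m_f) = 3970 / 1.2239 = 3243.7 m/s.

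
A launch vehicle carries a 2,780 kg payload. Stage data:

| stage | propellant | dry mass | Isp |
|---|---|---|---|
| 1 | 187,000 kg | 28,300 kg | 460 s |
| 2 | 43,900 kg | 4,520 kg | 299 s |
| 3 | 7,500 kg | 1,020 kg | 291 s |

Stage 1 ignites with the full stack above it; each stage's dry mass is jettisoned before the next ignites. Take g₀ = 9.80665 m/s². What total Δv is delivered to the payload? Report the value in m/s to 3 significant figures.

Δv ≈ 12100 m/s

Ignition mass of stage 1 = 187,000+28,300 + 43,900+4,520 + 7,500+1,020 + 2,780 = 275,020 kg.
Stage 1: m₀ = 275,020 kg, m_f = 275,020 − 187,000 = 88,020 kg; Δv = 460×9.80665×ln(3.125) = 4511.1×1.1393 ≈ 5139 m/s.
Stage 2: m₀ = 59,720 kg, m_f = 59,720 − 43,900 = 15,820 kg; Δv = 299×9.80665×ln(3.775) = 2932.2×1.3284 ≈ 3895 m/s.
Stage 3: m₀ = 11,300 kg, m_f = 11,300 − 7,500 = 3,800 kg; Δv = 291×9.80665×ln(2.974) = 2853.7×1.0898 ≈ 3110 m/s.
Total Δv = 5139 + 3895 + 3110 = 12144 m/s.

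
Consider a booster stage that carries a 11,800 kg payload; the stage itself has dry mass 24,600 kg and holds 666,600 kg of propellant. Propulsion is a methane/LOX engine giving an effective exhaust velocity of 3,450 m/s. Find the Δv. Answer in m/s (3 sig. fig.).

m₀ = payload + dry + propellant = 11,800 + 24,600 + 666,600 = 703,000 kg.
m_f = payload + dry = 11,800 + 24,600 = 36,400 kg.
By the Tsiolkovsky rocket equation, Δv = v_e · ln(m₀/m_f) = 3450.0 × ln(19.31) = 3450.0 × 2.9608 ≈ 10214.7 m/s.

Δv ≈ 10200 m/s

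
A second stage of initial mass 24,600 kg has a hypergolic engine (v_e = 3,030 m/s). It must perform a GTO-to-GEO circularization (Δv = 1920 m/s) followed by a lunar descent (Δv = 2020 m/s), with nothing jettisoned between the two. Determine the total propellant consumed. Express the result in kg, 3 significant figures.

total propellant consumed ≈ 17900 kg

After the first burn: m = 24600 × exp(−1920/3030.0) = 24600 × 0.53064 = 13,053.7 kg.
After the second burn: m = 13,053.7 × exp(−2020/3030.0) = 13,053.7 × 0.51342 = 6,702.03 kg.
Total propellant = m₀ − m_final = 24600 − 6,702.03 = 17,897.97 kg.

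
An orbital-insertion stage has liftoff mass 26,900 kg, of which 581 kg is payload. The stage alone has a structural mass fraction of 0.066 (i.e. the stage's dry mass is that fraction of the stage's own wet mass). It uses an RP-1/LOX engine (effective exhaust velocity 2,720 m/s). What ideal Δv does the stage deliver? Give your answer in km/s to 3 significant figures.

Δv ≈ 6.67 km/s

Stage wet mass = m₀ − payload = 26,900 − 581 = 26,319 kg.
Stage dry mass = ε × stage wet mass = 0.066 × 26,319 = 1,737.05 kg.
Burnout mass m_f = stage dry + payload = 1,737.05 + 581 = 2,318.05 kg.
Using Δv = v_e ln(m₀/m_f): Δv = v_e · ln(26,900/2,318.05) = 2720.0 × ln(11.6) = 2720.0 × 2.4514 ≈ 6668 m/s.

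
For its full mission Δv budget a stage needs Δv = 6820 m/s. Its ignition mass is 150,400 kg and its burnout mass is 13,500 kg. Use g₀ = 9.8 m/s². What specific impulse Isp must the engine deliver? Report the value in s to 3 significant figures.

Isp ≈ 289 s

ln(m₀/m_f) = ln(150400/13500) = ln(11.14) = 2.4106.
From the ideal rocket equation, v_e = Δv / ln(m₀/m_f) = 6820 / 2.4106 = 2829.2 m/s.
Isp = v_e / g₀ = 2829.2 / 9.8 = 288.7 s.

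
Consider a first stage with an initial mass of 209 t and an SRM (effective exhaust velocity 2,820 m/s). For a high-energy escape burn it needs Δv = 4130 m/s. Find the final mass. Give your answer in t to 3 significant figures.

final mass ≈ 48.3 t

By the Tsiolkovsky rocket equation, m₀/m_f = exp(Δv / v_e) = exp(4130 / 2820.0) = exp(1.4645) = 4.3255.
m_f = m₀ / 4.3255 = 209 / 4.3255 = 48.3181 t.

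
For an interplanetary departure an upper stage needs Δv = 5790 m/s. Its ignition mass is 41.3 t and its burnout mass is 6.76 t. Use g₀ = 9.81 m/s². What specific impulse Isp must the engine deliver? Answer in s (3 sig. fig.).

Isp ≈ 326 s

ln(m₀/m_f) = ln(41300/6760) = ln(6.109) = 1.8098.
v_e = Δv / ln(m₀/m_f) = 5790 / 1.8098 = 3199.2 m/s.
Isp = v_e / g₀ = 3199.2 / 9.81 = 326.1 s.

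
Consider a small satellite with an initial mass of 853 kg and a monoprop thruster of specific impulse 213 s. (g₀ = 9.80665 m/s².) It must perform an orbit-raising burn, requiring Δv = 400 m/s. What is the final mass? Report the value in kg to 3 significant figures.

v_e = Isp · g₀ = 213 × 9.80665 = 2088.8 m/s.
By the Tsiolkovsky rocket equation, m₀/m_f = exp(Δv / v_e) = exp(400 / 2088.8) = exp(0.1915) = 1.2111.
m_f = m₀ / 1.2111 = 853 / 1.2111 = 704.318 kg.

final mass ≈ 704 kg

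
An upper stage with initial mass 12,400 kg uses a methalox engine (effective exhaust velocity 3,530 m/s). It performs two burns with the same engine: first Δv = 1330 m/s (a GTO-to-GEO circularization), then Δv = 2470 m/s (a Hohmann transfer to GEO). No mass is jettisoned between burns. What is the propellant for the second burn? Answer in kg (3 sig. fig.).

propellant for the second burn ≈ 4280 kg

After the first burn: m = 12400 × exp(−1330/3530.0) = 12400 × 0.68607 = 8,507.27 kg.
After the second burn: m = 8,507.27 × exp(−2470/3530.0) = 8,507.27 × 0.49673 = 4,225.82 kg.
Second-burn propellant = 8,507.27 − 4,225.82 = 4,281.45 kg.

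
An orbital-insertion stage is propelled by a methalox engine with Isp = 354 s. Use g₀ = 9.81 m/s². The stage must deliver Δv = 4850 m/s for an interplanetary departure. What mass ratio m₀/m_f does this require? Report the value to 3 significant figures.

mass ratio ≈ 4.04

v_e = Isp · g₀ = 354 × 9.81 = 3472.7 m/s.
Rocket equation: m₀/m_f = exp(Δv / v_e) = exp(4850 / 3472.7) = exp(1.3966) = 4.0414.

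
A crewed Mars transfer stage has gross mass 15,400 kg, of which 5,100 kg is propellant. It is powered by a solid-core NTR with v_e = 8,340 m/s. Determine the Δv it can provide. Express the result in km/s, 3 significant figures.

m_f = m₀ − m_prop = 15,400 − 5,100 = 10,300 kg.
Using Δv = v_e ln(m₀/m_f): Δv = v_e · ln(m₀/m_f) = 8340.0 × ln(1.495) = 8340.0 × 0.4022 ≈ 3354.5 m/s.

Δv ≈ 3.35 km/s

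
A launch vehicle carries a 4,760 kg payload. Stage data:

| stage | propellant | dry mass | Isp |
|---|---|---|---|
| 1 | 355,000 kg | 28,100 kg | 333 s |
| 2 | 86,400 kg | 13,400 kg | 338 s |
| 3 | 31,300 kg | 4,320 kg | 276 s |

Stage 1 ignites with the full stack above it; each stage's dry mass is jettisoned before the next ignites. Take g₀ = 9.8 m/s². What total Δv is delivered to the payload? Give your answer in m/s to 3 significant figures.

Δv ≈ 10900 m/s

Ignition mass of stage 1 = 355,000+28,100 + 86,400+13,400 + 31,300+4,320 + 4,760 = 523,280 kg.
Stage 1: m₀ = 523,280 kg, m_f = 523,280 − 355,000 = 168,280 kg; Δv = 333×9.8×ln(3.11) = 3263.4×1.1345 ≈ 3702 m/s.
Stage 2: m₀ = 140,180 kg, m_f = 140,180 − 86,400 = 53,780 kg; Δv = 338×9.8×ln(2.607) = 3312.4×0.9580 ≈ 3173 m/s.
Stage 3: m₀ = 40,380 kg, m_f = 40,380 − 31,300 = 9,080 kg; Δv = 276×9.8×ln(4.447) = 2704.8×1.4923 ≈ 4036 m/s.
Total Δv = 3702 + 3173 + 4036 = 10911 m/s.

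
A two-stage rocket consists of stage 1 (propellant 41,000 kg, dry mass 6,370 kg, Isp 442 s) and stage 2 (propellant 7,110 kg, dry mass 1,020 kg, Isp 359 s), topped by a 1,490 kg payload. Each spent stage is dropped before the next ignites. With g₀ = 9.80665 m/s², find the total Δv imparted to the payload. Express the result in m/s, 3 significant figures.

Δv ≈ 10200 m/s

Ignition mass of stage 1 = 41,000+6,370 + 7,110+1,020 + 1,490 = 56,990 kg.
Stage 1: m₀ = 56,990 kg, m_f = 56,990 − 41,000 = 15,990 kg; Δv = 442×9.80665×ln(3.564) = 4334.5×1.2709 ≈ 5509 m/s.
Stage 2: m₀ = 9,620 kg, m_f = 9,620 − 7,110 = 2,510 kg; Δv = 359×9.80665×ln(3.833) = 3520.6×1.3436 ≈ 4730 m/s.
Total Δv = 5509 + 4730 = 10239 m/s.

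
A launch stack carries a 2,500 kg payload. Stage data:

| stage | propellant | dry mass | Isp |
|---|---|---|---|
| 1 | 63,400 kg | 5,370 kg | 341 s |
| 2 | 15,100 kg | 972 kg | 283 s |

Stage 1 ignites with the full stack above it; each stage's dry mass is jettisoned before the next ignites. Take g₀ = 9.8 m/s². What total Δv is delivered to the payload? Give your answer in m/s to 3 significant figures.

Ignition mass of stage 1 = 63,400+5,370 + 15,100+972 + 2,500 = 87,342 kg.
Stage 1: m₀ = 87,342 kg, m_f = 87,342 − 63,400 = 23,942 kg; Δv = 341×9.8×ln(3.648) = 3341.8×1.2942 ≈ 4325 m/s.
Stage 2: m₀ = 18,572 kg, m_f = 18,572 − 15,100 = 3,472 kg; Δv = 283×9.8×ln(5.349) = 2773.4×1.6769 ≈ 4651 m/s.
Total Δv = 4325 + 4651 = 8976 m/s.

Δv ≈ 8980 m/s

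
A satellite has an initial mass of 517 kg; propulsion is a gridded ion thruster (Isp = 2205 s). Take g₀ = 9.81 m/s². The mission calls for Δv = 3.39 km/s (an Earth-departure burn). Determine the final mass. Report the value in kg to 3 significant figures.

v_e = Isp · g₀ = 2205 × 9.81 = 21631.1 m/s.
m₀/m_f = exp(Δv / v_e) = exp(3390 / 21631.1) = exp(0.1567) = 1.1697.
m_f = m₀ / 1.1697 = 517 / 1.1697 = 441.994 kg.

final mass ≈ 442 kg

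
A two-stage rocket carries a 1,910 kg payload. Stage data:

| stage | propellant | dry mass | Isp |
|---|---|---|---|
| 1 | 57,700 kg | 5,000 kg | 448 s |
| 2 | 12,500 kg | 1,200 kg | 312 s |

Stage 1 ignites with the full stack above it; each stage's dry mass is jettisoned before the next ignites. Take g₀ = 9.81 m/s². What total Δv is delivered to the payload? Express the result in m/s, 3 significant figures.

Ignition mass of stage 1 = 57,700+5,000 + 12,500+1,200 + 1,910 = 78,310 kg.
Stage 1: m₀ = 78,310 kg, m_f = 78,310 − 57,700 = 20,610 kg; Δv = 448×9.81×ln(3.8) = 4394.9×1.3349 ≈ 5867 m/s.
Stage 2: m₀ = 15,610 kg, m_f = 15,610 − 12,500 = 3,110 kg; Δv = 312×9.81×ln(5.019) = 3060.7×1.6133 ≈ 4938 m/s.
Total Δv = 5867 + 4938 = 10805 m/s.

Δv ≈ 10800 m/s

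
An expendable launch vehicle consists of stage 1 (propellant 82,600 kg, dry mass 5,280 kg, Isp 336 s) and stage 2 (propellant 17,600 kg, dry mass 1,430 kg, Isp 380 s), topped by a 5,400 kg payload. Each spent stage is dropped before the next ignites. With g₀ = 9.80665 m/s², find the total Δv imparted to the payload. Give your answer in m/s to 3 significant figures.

Δv ≈ 9130 m/s

Ignition mass of stage 1 = 82,600+5,280 + 17,600+1,430 + 5,400 = 112,310 kg.
Stage 1: m₀ = 112,310 kg, m_f = 112,310 − 82,600 = 29,710 kg; Δv = 336×9.80665×ln(3.78) = 3295.0×1.3298 ≈ 4382 m/s.
Stage 2: m₀ = 24,430 kg, m_f = 24,430 − 17,600 = 6,830 kg; Δv = 380×9.80665×ln(3.577) = 3726.5×1.2745 ≈ 4749 m/s.
Total Δv = 4382 + 4749 = 9131 m/s.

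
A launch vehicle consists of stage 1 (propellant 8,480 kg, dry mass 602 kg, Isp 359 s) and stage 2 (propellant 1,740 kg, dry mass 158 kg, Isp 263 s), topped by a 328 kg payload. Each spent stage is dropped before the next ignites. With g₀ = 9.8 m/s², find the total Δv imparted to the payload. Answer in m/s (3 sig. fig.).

Ignition mass of stage 1 = 8,480+602 + 1,740+158 + 328 = 11,308 kg.
Stage 1: m₀ = 11,308 kg, m_f = 11,308 − 8,480 = 2,828 kg; Δv = 359×9.8×ln(3.999) = 3518.2×1.3859 ≈ 4876 m/s.
Stage 2: m₀ = 2,226 kg, m_f = 2,226 − 1,740 = 486 kg; Δv = 263×9.8×ln(4.58) = 2577.4×1.5218 ≈ 3922 m/s.
Total Δv = 4876 + 3922 = 8798 m/s.

Δv ≈ 8800 m/s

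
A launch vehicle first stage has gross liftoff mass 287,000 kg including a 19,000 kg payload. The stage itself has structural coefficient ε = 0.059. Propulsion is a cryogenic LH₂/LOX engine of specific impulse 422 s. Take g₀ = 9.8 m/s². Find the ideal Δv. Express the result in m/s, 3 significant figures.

Stage wet mass = m₀ − payload = 287,000 − 19,000 = 268,000 kg.
Stage dry mass = ε × stage wet mass = 0.059 × 268,000 = 15,812 kg.
Burnout mass m_f = stage dry + payload = 15,812 + 19,000 = 34,812 kg.
v_e = Isp · g₀ = 422 × 9.8 = 4135.6 m/s.
Rocket equation: Δv = v_e · ln(287,000/34,812) = 4135.6 × ln(8.244) = 4135.6 × 2.1095 ≈ 8724 m/s.

Δv ≈ 8720 m/s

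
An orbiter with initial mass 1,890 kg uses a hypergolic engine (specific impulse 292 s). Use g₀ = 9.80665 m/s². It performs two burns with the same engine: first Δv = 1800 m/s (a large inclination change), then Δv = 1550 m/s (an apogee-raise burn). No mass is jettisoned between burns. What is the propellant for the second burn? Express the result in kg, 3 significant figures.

v_e = Isp · g₀ = 292 × 9.80665 = 2863.5 m/s.
After the first burn: m = 1890 × exp(−1800/2863.5) = 1890 × 0.53334 = 1,008.01 kg.
After the second burn: m = 1,008.01 × exp(−1550/2863.5) = 1,008.01 × 0.58200 = 586.662 kg.
Second-burn propellant = 1,008.01 − 586.662 = 421.348 kg.

propellant for the second burn ≈ 421 kg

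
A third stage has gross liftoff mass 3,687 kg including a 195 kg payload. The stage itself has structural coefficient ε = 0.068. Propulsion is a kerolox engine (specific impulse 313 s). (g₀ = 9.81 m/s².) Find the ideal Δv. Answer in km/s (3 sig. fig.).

Stage wet mass = m₀ − payload = 3,687 − 195 = 3,492 kg.
Stage dry mass = ε × stage wet mass = 0.068 × 3,492 = 237.456 kg.
Burnout mass m_f = stage dry + payload = 237.456 + 195 = 432.456 kg.
v_e = Isp · g₀ = 313 × 9.81 = 3070.5 m/s.
By the Tsiolkovsky rocket equation, Δv = v_e · ln(3,687/432.456) = 3070.5 × ln(8.526) = 3070.5 × 2.1431 ≈ 6580 m/s.

Δv ≈ 6.58 km/s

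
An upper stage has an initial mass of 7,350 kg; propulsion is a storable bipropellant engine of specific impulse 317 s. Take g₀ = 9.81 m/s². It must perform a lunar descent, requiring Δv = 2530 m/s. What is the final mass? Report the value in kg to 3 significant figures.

v_e = Isp · g₀ = 317 × 9.81 = 3109.8 m/s.
From the ideal rocket equation, m₀/m_f = exp(Δv / v_e) = exp(2530 / 3109.8) = exp(0.8136) = 2.2559.
m_f = m₀ / 2.2559 = 7,350 / 2.2559 = 3,258.12 kg.

final mass ≈ 3260 kg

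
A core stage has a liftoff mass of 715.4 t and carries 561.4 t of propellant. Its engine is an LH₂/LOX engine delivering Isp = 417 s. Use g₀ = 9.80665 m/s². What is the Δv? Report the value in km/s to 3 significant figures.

Δv ≈ 6.28 km/s

v_e = Isp · g₀ = 417 × 9.80665 = 4089.4 m/s.
m_f = m₀ − m_prop = 715.4 − 561.4 = 154 t.
From the ideal rocket equation, Δv = v_e · ln(m₀/m_f) = 4089.4 × ln(4.645) = 4089.4 × 1.5359 ≈ 6280.8 m/s.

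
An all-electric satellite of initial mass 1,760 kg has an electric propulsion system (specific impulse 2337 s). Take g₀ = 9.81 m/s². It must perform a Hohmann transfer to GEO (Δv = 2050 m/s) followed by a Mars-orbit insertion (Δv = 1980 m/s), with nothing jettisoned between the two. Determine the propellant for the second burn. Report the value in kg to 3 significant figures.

propellant for the second burn ≈ 133 kg

v_e = Isp · g₀ = 2337 × 9.81 = 22926.0 m/s.
After the first burn: m = 1760 × exp(−2050/22926.0) = 1760 × 0.91446 = 1,609.45 kg.
After the second burn: m = 1,609.45 × exp(−1980/22926.0) = 1,609.45 × 0.91726 = 1,476.28 kg.
Second-burn propellant = 1,609.45 − 1,476.28 = 133.17 kg.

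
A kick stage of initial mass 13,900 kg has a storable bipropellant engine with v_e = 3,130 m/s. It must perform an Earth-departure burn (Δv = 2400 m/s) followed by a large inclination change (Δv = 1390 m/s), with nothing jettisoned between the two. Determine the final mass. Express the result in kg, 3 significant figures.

final mass ≈ 4140 kg

After the first burn: m = 13900 × exp(−2400/3130.0) = 13900 × 0.46451 = 6,456.69 kg.
After the second burn: m = 6,456.69 × exp(−1390/3130.0) = 6,456.69 × 0.64141 = 4,141.39 kg.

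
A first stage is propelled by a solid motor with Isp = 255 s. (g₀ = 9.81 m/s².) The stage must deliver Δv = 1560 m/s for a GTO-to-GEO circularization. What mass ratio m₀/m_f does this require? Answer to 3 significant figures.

v_e = Isp · g₀ = 255 × 9.81 = 2501.6 m/s.
m₀/m_f = exp(Δv / v_e) = exp(1560 / 2501.6) = exp(0.6236) = 1.8657.

mass ratio ≈ 1.87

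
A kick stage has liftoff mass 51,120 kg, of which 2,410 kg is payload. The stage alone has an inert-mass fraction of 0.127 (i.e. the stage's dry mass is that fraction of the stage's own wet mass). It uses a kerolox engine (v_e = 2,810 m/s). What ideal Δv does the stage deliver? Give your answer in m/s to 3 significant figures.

Δv ≈ 5010 m/s

Stage wet mass = m₀ − payload = 51,120 − 2,410 = 48,710 kg.
Stage dry mass = ε × stage wet mass = 0.127 × 48,710 = 6,186.17 kg.
Burnout mass m_f = stage dry + payload = 6,186.17 + 2,410 = 8,596.17 kg.
Δv = v_e · ln(51,120/8,596.17) = 2810.0 × ln(5.947) = 2810.0 × 1.7829 ≈ 5010 m/s.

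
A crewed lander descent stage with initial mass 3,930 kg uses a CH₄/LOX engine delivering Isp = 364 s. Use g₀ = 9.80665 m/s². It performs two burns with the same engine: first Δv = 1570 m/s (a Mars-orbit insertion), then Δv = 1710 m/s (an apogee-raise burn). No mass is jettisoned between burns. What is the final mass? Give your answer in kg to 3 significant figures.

v_e = Isp · g₀ = 364 × 9.80665 = 3569.6 m/s.
After the first burn: m = 3930 × exp(−1570/3569.6) = 3930 × 0.64415 = 2,531.51 kg.
After the second burn: m = 2,531.51 × exp(−1710/3569.6) = 2,531.51 × 0.61938 = 1,567.97 kg.

final mass ≈ 1570 kg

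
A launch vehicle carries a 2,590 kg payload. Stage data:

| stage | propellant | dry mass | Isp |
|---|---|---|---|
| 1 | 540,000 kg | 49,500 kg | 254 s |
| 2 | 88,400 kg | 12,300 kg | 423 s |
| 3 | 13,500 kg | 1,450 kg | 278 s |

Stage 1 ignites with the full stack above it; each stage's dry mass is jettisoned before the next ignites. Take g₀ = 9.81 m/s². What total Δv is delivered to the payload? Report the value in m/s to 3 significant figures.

Δv ≈ 13300 m/s

Ignition mass of stage 1 = 540,000+49,500 + 88,400+12,300 + 13,500+1,450 + 2,590 = 707,740 kg.
Stage 1: m₀ = 707,740 kg, m_f = 707,740 − 540,000 = 167,740 kg; Δv = 254×9.81×ln(4.219) = 2491.7×1.4397 ≈ 3587 m/s.
Stage 2: m₀ = 118,240 kg, m_f = 118,240 − 88,400 = 29,840 kg; Δv = 423×9.81×ln(3.962) = 4149.6×1.3769 ≈ 5713 m/s.
Stage 3: m₀ = 17,540 kg, m_f = 17,540 − 13,500 = 4,040 kg; Δv = 278×9.81×ln(4.342) = 2727.2×1.4682 ≈ 4004 m/s.
Total Δv = 3587 + 5713 + 4004 = 13304 m/s.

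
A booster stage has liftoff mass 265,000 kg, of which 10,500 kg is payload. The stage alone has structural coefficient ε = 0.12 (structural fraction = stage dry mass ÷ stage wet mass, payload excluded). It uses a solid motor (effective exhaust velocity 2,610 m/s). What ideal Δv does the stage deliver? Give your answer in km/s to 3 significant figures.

Δv ≈ 4.87 km/s

Stage wet mass = m₀ − payload = 265,000 − 10,500 = 254,500 kg.
Stage dry mass = ε × stage wet mass = 0.12 × 254,500 = 30,540 kg.
Burnout mass m_f = stage dry + payload = 30,540 + 10,500 = 41,040 kg.
Using Δv = v_e ln(m₀/m_f): Δv = v_e · ln(265,000/41,040) = 2610.0 × ln(6.457) = 2610.0 × 1.8652 ≈ 4868 m/s.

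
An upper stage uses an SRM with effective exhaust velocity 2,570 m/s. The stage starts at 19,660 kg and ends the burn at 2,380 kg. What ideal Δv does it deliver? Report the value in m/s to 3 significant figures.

Δv ≈ 5430 m/s

By the Tsiolkovsky rocket equation, Δv = v_e · ln(m₀/m_f) = 2570.0 × ln(8.261) = 2570.0 × 2.1115 ≈ 5426.5 m/s.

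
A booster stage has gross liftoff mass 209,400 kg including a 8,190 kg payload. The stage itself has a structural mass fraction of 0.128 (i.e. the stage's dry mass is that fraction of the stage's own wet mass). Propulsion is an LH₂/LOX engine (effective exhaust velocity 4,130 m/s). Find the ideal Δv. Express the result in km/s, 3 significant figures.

Stage wet mass = m₀ − payload = 209,400 − 8,190 = 201,210 kg.
Stage dry mass = ε × stage wet mass = 0.128 × 201,210 = 25,754.9 kg.
Burnout mass m_f = stage dry + payload = 25,754.9 + 8,190 = 33,944.9 kg.
Rocket equation: Δv = v_e · ln(209,400/33,944.9) = 4130.0 × ln(6.169) = 4130.0 × 1.8195 ≈ 7515 m/s.

Δv ≈ 7.51 km/s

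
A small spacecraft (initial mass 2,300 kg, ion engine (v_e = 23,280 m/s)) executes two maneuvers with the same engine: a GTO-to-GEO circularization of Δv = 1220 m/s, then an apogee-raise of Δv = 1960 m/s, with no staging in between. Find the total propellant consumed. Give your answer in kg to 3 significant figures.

After the first burn: m = 2300 × exp(−1220/23280.0) = 2300 × 0.94894 = 2,182.56 kg.
After the second burn: m = 2,182.56 × exp(−1960/23280.0) = 2,182.56 × 0.91925 = 2,006.32 kg.
Total propellant = m₀ − m_final = 2300 − 2,006.32 = 293.68 kg.

total propellant consumed ≈ 294 kg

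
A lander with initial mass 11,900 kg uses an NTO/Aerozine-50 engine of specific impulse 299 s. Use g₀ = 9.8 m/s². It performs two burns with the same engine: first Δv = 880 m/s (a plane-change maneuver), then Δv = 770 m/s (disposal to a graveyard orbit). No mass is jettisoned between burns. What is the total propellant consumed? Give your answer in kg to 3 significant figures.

total propellant consumed ≈ 5120 kg

v_e = Isp · g₀ = 299 × 9.8 = 2930.2 m/s.
After the first burn: m = 11900 × exp(−880/2930.2) = 11900 × 0.74058 = 8,812.9 kg.
After the second burn: m = 8,812.9 × exp(−770/2930.2) = 8,812.9 × 0.76891 = 6,776.33 kg.
Total propellant = m₀ − m_final = 11900 − 6,776.33 = 5,123.67 kg.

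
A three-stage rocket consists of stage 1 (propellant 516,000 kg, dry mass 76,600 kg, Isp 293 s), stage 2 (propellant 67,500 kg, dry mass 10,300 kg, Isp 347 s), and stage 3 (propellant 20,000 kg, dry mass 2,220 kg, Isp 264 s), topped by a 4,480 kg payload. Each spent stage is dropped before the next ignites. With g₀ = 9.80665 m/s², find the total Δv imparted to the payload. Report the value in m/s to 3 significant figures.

Δv ≈ 11000 m/s

Ignition mass of stage 1 = 516,000+76,600 + 67,500+10,300 + 20,000+2,220 + 4,480 = 697,100 kg.
Stage 1: m₀ = 697,100 kg, m_f = 697,100 − 516,000 = 181,100 kg; Δv = 293×9.80665×ln(3.849) = 2873.3×1.3479 ≈ 3873 m/s.
Stage 2: m₀ = 104,500 kg, m_f = 104,500 − 67,500 = 37,000 kg; Δv = 347×9.80665×ln(2.824) = 3402.9×1.0383 ≈ 3533 m/s.
Stage 3: m₀ = 26,700 kg, m_f = 26,700 − 20,000 = 6,700 kg; Δv = 264×9.80665×ln(3.985) = 2589.0×1.3826 ≈ 3579 m/s.
Total Δv = 3873 + 3533 + 3579 = 10985 m/s.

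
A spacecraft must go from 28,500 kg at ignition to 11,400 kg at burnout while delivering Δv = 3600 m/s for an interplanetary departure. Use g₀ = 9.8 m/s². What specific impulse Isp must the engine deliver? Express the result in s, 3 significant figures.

Isp ≈ 401 s

ln(m₀/m_f) = ln(28500/11400) = ln(2.5) = 0.9163.
Using Δv = v_e ln(m₀/m_f): v_e = Δv / ln(m₀/m_f) = 3600 / 0.9163 = 3928.9 m/s.
Isp = v_e / g₀ = 3928.9 / 9.8 = 400.9 s.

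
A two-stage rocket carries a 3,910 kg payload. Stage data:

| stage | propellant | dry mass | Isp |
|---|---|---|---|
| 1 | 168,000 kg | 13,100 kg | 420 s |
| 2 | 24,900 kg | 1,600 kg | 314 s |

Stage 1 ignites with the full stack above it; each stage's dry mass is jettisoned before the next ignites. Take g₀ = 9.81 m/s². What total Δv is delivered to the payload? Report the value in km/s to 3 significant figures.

Δv ≈ 11.8 km/s

Ignition mass of stage 1 = 168,000+13,100 + 24,900+1,600 + 3,910 = 211,510 kg.
Stage 1: m₀ = 211,510 kg, m_f = 211,510 − 168,000 = 43,510 kg; Δv = 420×9.81×ln(4.861) = 4120.2×1.5813 ≈ 6515 m/s.
Stage 2: m₀ = 30,410 kg, m_f = 30,410 − 24,900 = 5,510 kg; Δv = 314×9.81×ln(5.519) = 3080.3×1.7082 ≈ 5262 m/s.
Total Δv = 6515 + 5262 = 11777 m/s.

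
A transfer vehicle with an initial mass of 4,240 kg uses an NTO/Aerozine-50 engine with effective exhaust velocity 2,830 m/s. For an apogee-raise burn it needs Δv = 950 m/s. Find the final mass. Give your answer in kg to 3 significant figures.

m₀/m_f = exp(Δv / v_e) = exp(950 / 2830.0) = exp(0.3357) = 1.3989.
m_f = m₀ / 1.3989 = 4,240 / 1.3989 = 3,030.95 kg.

final mass ≈ 3030 kg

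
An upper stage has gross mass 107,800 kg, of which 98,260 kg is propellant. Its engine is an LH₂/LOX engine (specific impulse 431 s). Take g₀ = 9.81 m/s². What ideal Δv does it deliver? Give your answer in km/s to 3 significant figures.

v_e = Isp · g₀ = 431 × 9.81 = 4228.1 m/s.
m_f = m₀ − m_prop = 107,800 − 98,260 = 9,540 kg.
Using Δv = v_e ln(m₀/m_f): Δv = v_e · ln(m₀/m_f) = 4228.1 × ln(11.3) = 4228.1 × 2.4248 ≈ 10252.3 m/s.

Δv ≈ 10.3 km/s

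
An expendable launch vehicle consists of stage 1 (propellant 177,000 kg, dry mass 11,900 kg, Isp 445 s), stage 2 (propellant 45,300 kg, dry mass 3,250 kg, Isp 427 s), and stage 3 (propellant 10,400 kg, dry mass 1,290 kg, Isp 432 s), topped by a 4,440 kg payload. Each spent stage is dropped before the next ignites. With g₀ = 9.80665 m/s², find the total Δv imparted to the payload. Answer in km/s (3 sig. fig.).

Ignition mass of stage 1 = 177,000+11,900 + 45,300+3,250 + 10,400+1,290 + 4,440 = 253,580 kg.
Stage 1: m₀ = 253,580 kg, m_f = 253,580 − 177,000 = 76,580 kg; Δv = 445×9.80665×ln(3.311) = 4364.0×1.1973 ≈ 5225 m/s.
Stage 2: m₀ = 64,680 kg, m_f = 64,680 − 45,300 = 19,380 kg; Δv = 427×9.80665×ln(3.337) = 4187.4×1.2052 ≈ 5047 m/s.
Stage 3: m₀ = 16,130 kg, m_f = 16,130 − 10,400 = 5,730 kg; Δv = 432×9.80665×ln(2.815) = 4236.5×1.0350 ≈ 4385 m/s.
Total Δv = 5225 + 5047 + 4385 = 14657 m/s.

Δv ≈ 14.7 km/s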